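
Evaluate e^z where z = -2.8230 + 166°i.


e^-2.8230 = 0.05943
cos(166°) = -0.9703
sin(166°) = 0.2419
Real = 0.05943*(-0.9703) = -0.0577
Imag = 0.05943*0.2419 = 0.0144

-0.0577 + 0.0144i


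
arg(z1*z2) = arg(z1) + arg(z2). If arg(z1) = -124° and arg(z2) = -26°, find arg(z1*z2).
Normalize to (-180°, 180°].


arg(z1*z2) = -124° - 26° = -150°
Normalized to (-180°, 180°]: -150°

-150°


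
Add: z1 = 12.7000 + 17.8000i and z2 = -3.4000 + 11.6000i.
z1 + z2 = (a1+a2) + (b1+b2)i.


Real: 12.7 - 3.4 = 9.3
Imag: 17.8 + 11.6 = 29.4

9.3000 + 29.4000i


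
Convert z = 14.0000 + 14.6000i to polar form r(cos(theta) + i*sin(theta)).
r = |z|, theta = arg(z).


r = sqrt(196+213.16) = sqrt(409.16) = 20.2277
theta = atan2(14.6, 14) = 46.2018 degrees

r = 20.2277, theta = 46.2018 degrees


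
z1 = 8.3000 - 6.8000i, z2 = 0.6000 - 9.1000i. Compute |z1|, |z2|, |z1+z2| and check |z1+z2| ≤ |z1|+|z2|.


|z1| = sqrt(8.3^2 + (-6.8)^2) = sqrt(115.13) = 10.7299
|z2| = sqrt(0.6^2 + (-9.1)^2) = sqrt(83.17) = 9.1198
z1+z2 = 8.9000 - 15.9000i
|z1+z2| = sqrt(332.02) = 18.2214
|z1|+|z2| = 10.7299 + 9.1198 = 19.8497

|z1+z2| = 18.2214 ≤ |z1|+|z2| = 19.8497 (verified)


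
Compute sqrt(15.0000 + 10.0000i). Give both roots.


|z| = sqrt(225+100) = 18.0278
sqrt((|z|+a)/2) = sqrt((18.0278+15)/2) = sqrt(16.5139) = 4.0637
sqrt((|z|-a)/2) = sqrt((18.0278-15)/2) = sqrt(1.5139) = 1.2304

±(4.0637 + 1.2304i) i.e. 4.0637 + 1.2304i and -4.0637 - 1.2304i


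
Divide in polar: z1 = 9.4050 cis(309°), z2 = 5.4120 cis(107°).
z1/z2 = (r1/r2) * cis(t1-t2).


r = 9.4050 / 5.4120 = 1.7378
theta = 309° - 107° = 202° = 202° (mod 360)

1.7378 cis(202°)


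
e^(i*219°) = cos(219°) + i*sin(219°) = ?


cos(219°) = -0.7771
sin(219°) = -0.6293

e^(i*219°) = -0.7771 - 0.6293i


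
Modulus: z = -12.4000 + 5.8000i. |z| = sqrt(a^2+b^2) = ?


|z| = sqrt((-12.4)^2 + 5.8^2) = sqrt(153.76 + 33.64) = sqrt(187.4) = 13.6894

|z| = 13.6894


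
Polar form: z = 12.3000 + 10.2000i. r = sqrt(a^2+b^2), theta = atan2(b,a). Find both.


r = sqrt(151.29+104.04) = sqrt(255.33) = 15.9790
theta = atan2(10.2, 12.3) = 39.6678 degrees

r = 15.9790, theta = 39.6678 degrees


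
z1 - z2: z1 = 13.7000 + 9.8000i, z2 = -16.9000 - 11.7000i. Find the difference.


Real: 13.7 + 16.9 = 30.6
Imag: 9.8 + 11.7 = 21.5

30.6000 + 21.5000i


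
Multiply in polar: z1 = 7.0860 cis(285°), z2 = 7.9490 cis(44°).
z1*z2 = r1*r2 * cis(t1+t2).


r = 7.0860 * 7.9490 = 56.3266
theta = 285° + 44° = 329° = 329° (mod 360)

56.3266 cis(329°)


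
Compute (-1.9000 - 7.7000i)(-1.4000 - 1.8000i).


Real = -1.9*(-1.4) - (-7.7)*(-1.8) = 2.66 - 13.86 = -11.2
Imag = -1.9*(-1.8) - (1.4)*(-7.7) = 3.42 + 10.78 = 14.2

-11.2000 + 14.2000i


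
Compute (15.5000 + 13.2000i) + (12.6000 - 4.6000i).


Real: 15.5 + 12.6 = 28.1
Imag: 13.2 - 4.6 = 8.6

28.1000 + 8.6000i


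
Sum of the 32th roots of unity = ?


The sum of all 32th roots of unity is 0.
Geometric series: (1 - w^32)/(1 - w) = (1-1)/(1-w) = 0 since w^32 = 1, w ≠ 1.
Alternatively: coefficient of z^31 in z^32 - 1 is 0.

0


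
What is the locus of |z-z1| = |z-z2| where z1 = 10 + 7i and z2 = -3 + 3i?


Equal distances means the locus is the perpendicular bisector of z1 and z2.
Midpoint = ((10+(-3))/2, (7+3)/2) = (3.5000, 5.0000)

Perpendicular bisector through (3.5000, 5.0000)


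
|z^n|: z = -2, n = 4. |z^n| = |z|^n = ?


|z| = sqrt(4+0) = sqrt(4) = 2
|z^4| = |z|^4 = 2^4 = 16

|z^4| = 16


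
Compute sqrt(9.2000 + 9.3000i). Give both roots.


|z| = sqrt(84.64+86.49) = 13.0817
sqrt((|z|+a)/2) = sqrt((13.0817+9.2)/2) = sqrt(11.1408) = 3.3378
sqrt((|z|-a)/2) = sqrt((13.0817-9.2)/2) = sqrt(1.9408) = 1.3931

±(3.3378 + 1.3931i) i.e. 3.3378 + 1.3931i and -3.3378 - 1.3931i


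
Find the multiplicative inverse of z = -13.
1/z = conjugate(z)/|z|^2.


|z|^2 = 169+0 = 169
1/z = (-13 - 0i)/169

1/z = -0.0769 + 0i


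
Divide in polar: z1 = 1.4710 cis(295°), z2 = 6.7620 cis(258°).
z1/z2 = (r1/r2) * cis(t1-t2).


r = 1.4710 / 6.7620 = 0.2175
theta = 295° - 258° = 37° = 37° (mod 360)

0.2175 cis(37°)


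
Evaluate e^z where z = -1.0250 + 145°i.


e^-1.0250 = 0.3588
cos(145°) = -0.8192
sin(145°) = 0.5736
Real = 0.3588*(-0.8192) = -0.2939
Imag = 0.3588*0.5736 = 0.2058

-0.2939 + 0.2058i


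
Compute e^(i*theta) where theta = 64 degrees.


cos(64°) = 0.4384
sin(64°) = 0.8988

e^(i*64°) = 0.4384 + 0.8988i


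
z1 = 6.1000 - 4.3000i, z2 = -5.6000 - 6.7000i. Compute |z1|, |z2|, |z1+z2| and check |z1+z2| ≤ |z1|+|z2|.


|z1| = sqrt(6.1^2 + (-4.3)^2) = sqrt(55.7) = 7.4632
|z2| = sqrt((-5.6)^2 + (-6.7)^2) = sqrt(76.25) = 8.7321
z1+z2 = 0.5000 - 11.0000i
|z1+z2| = sqrt(121.25) = 11.0114
|z1|+|z2| = 7.4632 + 8.7321 = 16.1953

|z1+z2| = 11.0114 ≤ |z1|+|z2| = 16.1953 (verified)


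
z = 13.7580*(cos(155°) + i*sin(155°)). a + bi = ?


a = 13.7580*cos(155°) = 13.7580*(-0.90631) = -12.4690
b = 13.7580*sin(155°) = 13.7580*0.42262 = 5.8144

-12.4690 + 5.8144i


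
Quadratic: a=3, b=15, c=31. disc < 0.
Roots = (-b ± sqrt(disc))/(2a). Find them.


disc = 15^2 - 4*3*31 = 225 - 372 = -147
sqrt(|disc|) = sqrt(147) = 12.1244
Real part = -15/(2*3) = -2.5000
Imag part = 12.1244/(2*3) = 2.0207

-2.5000 ± 2.0207i


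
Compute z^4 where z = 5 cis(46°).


r^4 = 5^4 = 625
n*theta = 4*46° = 184° = 184° (mod 360)
a = 625*cos(184°) = -623.4775
b = 625*sin(184°) = -43.5978

625 cis(184°) = -623.4775 - 43.5978i


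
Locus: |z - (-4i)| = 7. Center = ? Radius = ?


|z - z0| = r is a circle with center z0 and radius r.
Center = (0, -4), radius = 7

Circle with center (0, -4) and radius 7


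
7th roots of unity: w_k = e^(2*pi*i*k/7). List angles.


The 7th roots of unity are cis(360k/7°) for k=0..6
Angle step = 360/7 = 51.4286°
Primitive root: cis(51.4286°)
Primitive root = 0.6235 + 0.7818i

7 roots at angles: 0°, 51.4286°, 102.8571°, 154.2857°, 205.7143°, 257.1429°, 308.5714°


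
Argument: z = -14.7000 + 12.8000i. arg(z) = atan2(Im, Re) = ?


Re = -14.7, Im = 12.8
arg = atan2(12.8, -14.7) = 138.9523 degrees

arg(z) = 138.9523 degrees


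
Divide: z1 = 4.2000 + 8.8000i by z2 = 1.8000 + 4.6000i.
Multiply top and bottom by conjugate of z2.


Conjugate of z2 = 1.8000 - 4.6000i
Numerator: (4.2000 + 8.8000i)(1.8000 - 4.6000i) = 48.0400 - 3.4800i
Denominator: 1.8^2 + 4.6^2 = 24.4
Result = (48.0400 - 3.4800i)/24.4

1.9689 - 0.1426i


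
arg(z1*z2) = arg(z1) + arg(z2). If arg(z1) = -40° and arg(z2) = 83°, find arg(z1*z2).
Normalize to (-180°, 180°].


arg(z1*z2) = -40° + 83° = 43°
Normalized to (-180°, 180°]: 43°

43°


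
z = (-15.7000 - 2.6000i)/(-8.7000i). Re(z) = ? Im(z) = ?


Multiply by conjugate: (-15.7000 - 2.6000i)(8.7000i) / (0^2 + (-8.7)^2)
Numerator real = -15.7*0 - (2.6)*(-8.7) = 22.62
Numerator imag = -2.6*0 - (-15.7)*(-8.7) = -136.59
Denominator = 75.69
Re(z) = 22.62/75.69 = 0.2989
Im(z) = -136.59/75.69 = -1.8046

Re(z) = 0.2989, Im(z) = -1.8046


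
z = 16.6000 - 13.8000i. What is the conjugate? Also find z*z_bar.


z_bar = 16.6000 + 13.8000i
z*z_bar = 16.6^2 + (-13.8)^2 = 275.56 + 190.44 = 466

z_bar = 16.6000 + 13.8000i, z*z_bar = 466


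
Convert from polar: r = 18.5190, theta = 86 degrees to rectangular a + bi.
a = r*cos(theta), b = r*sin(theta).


a = 18.5190*cos(86°) = 18.5190*0.069756 = 1.2918
b = 18.5190*sin(86°) = 18.5190*0.997564 = 18.4739

1.2918 + 18.4739i


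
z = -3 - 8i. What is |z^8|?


|z| = sqrt(9+64) = sqrt(73) = 8.5440
|z^8| = |z|^8 = (sqrt(73))^8 = 73^4 = 28398241

|z^8| = 28398241


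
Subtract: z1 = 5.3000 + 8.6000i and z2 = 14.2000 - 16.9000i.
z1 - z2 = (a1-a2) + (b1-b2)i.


Real: 5.3 - 14.2 = -8.9
Imag: 8.6 + 16.9 = 25.5

-8.9000 + 25.5000i


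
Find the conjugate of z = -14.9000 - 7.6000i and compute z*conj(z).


z_bar = -14.9000 + 7.6000i
z*z_bar = (-14.9)^2 + (-7.6)^2 = 222.01 + 57.76 = 279.77

z_bar = -14.9000 + 7.6000i, z*z_bar = 279.77


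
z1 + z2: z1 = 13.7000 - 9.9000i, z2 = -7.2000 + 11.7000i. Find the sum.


Real: 13.7 - 7.2 = 6.5
Imag: -9.9 + 11.7 = 1.8

6.5000 + 1.8000i


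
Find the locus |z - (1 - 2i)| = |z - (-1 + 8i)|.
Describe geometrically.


Equal distances means the locus is the perpendicular bisector of z1 and z2.
Midpoint = ((1+(-1))/2, (-2+8)/2) = (0, 3.0000)

Perpendicular bisector through (0, 3.0000)


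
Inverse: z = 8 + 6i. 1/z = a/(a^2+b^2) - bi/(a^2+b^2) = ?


|z|^2 = 64+36 = 100
1/z = (8 - 6i)/100

1/z = 0.0800 - 0.0600i


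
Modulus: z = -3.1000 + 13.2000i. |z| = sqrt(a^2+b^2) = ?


|z| = sqrt((-3.1)^2 + 13.2^2) = sqrt(9.61 + 174.24) = sqrt(183.85) = 13.5591

|z| = 13.5591


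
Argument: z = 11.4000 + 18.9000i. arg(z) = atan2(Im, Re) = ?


Re = 11.4, Im = 18.9
arg = atan2(18.9, 11.4) = 58.9027 degrees

arg(z) = 58.9027 degrees


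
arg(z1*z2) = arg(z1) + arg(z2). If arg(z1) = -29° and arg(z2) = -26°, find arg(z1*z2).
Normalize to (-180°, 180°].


arg(z1*z2) = -29° - 26° = -55°
Normalized to (-180°, 180°]: -55°

-55°


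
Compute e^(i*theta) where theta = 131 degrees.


cos(131°) = -0.6561
sin(131°) = 0.7547

e^(i*131°) = -0.6561 + 0.7547i


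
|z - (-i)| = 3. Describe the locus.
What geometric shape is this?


|z - z0| = r is a circle with center z0 and radius r.
Center = (0, -1), radius = 3

Circle with center (0, -1) and radius 3


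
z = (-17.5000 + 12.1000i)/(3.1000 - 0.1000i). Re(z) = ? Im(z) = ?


Multiply by conjugate: (-17.5000 + 12.1000i)(3.1000 + 0.1000i) / (3.1^2 + (-0.1)^2)
Numerator real = -17.5*3.1 + 12.1*(-0.1) = -55.46
Numerator imag = 12.1*3.1 - (-17.5)*(-0.1) = 35.76
Denominator = 9.62
Re(z) = -55.46/9.62 = -5.7651
Im(z) = 35.76/9.62 = 3.7173

Re(z) = -5.7651, Im(z) = 3.7173


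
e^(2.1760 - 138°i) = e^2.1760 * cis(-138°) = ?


e^2.1760 = 8.8110
cos(-138°) = -0.74314
sin(-138°) = -0.66913
Real = 8.8110*(-0.74314) = -6.5478
Imag = 8.8110*(-0.66913) = -5.8957

-6.5478 - 5.8957i


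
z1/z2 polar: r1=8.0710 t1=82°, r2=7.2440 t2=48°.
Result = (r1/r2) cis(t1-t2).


r = 8.0710 / 7.2440 = 1.1142
theta = 82° - 48° = 34° = 34° (mod 360)

1.1142 cis(34°)


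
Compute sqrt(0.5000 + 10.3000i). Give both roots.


|z| = sqrt(0.25+106.09) = 10.3121
sqrt((|z|+a)/2) = sqrt((10.3121+0.5)/2) = sqrt(5.4061) = 2.3251
sqrt((|z|-a)/2) = sqrt((10.3121-0.5)/2) = sqrt(4.9061) = 2.2150

±(2.3251 + 2.2150i) i.e. 2.3251 + 2.2150i and -2.3251 - 2.2150i


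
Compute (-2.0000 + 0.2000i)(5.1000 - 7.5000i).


Real = -2*5.1 - 0.2*(-7.5) = -10.2 - (-1.5) = -8.7
Imag = -2*(-7.5) + 5.1*0.2 = 15 + 1.02 = 16.02

-8.7000 + 16.0200i


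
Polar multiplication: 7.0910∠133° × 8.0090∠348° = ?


r = 7.0910 * 8.0090 = 56.7918
theta = 133° + 348° = 481° = 121° (mod 360)

56.7918 cis(121°)


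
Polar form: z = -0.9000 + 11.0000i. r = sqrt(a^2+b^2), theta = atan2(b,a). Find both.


r = sqrt(0.81+121) = sqrt(121.81) = 11.0368
theta = atan2(11, -0.9) = 94.6774 degrees

r = 11.0368, theta = 94.6774 degrees


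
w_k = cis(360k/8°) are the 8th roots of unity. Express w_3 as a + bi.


Angle = 360*3/8 = 135°
a = cos(135°) = -0.7071
b = sin(135°) = 0.7071

-0.7071 + 0.7071i


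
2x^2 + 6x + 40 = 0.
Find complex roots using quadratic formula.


disc = 6^2 - 4*2*40 = 36 - 320 = -284
sqrt(|disc|) = sqrt(284) = 16.8523
Real part = -6/(2*2) = -1.5000
Imag part = 16.8523/(2*2) = 4.2131

-1.5000 ± 4.2131i


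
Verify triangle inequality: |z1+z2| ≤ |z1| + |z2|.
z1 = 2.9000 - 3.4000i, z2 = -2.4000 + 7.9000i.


|z1| = sqrt(2.9^2 + (-3.4)^2) = sqrt(19.97) = 4.4688
|z2| = sqrt((-2.4)^2 + 7.9^2) = sqrt(68.17) = 8.2565
z1+z2 = 0.5000 + 4.5000i
|z1+z2| = sqrt(20.5) = 4.5277
|z1|+|z2| = 4.4688 + 8.2565 = 12.7253

|z1+z2| = 4.5277 ≤ |z1|+|z2| = 12.7253 (verified)


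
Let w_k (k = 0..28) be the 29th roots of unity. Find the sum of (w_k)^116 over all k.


The roots are w_k = w^k with w = e^(2*pi*i/29), and (w^k)^116 = (w^116)^k.
So S = 1 + u + u^2 + ... + u^(28) with u = w^116.
116 = 4*29 + 0, so 116 is a multiple of 29 and u = (w^29)^4 = 1.
Every one of the 29 terms equals 1: S = 29

S = 29


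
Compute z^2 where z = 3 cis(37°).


r^2 = 3^2 = 9
n*theta = 2*37° = 74° = 74° (mod 360)
a = 9*cos(74°) = 2.4807
b = 9*sin(74°) = 8.6514

9 cis(74°) = 2.4807 + 8.6514i


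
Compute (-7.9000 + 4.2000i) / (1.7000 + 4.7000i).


Conjugate of z2 = 1.7000 - 4.7000i
Numerator: (-7.9000 + 4.2000i)(1.7000 - 4.7000i) = 6.3100 + 44.2700i
Denominator: 1.7^2 + 4.7^2 = 24.98
Result = (6.3100 + 44.2700i)/24.98

0.2526 + 1.7722i


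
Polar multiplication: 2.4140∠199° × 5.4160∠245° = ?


r = 2.4140 * 5.4160 = 13.0742
theta = 199° + 245° = 444° = 84° (mod 360)

13.0742 cis(84°)


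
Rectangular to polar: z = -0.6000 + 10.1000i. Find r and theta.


r = sqrt(0.36+102.01) = sqrt(102.37) = 10.1178
theta = atan2(10.1, -0.6) = 93.3997 degrees

r = 10.1178, theta = 93.3997 degrees


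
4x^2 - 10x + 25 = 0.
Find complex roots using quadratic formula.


disc = (-10)^2 - 4*4*25 = 100 - 400 = -300
sqrt(|disc|) = sqrt(300) = 17.3205
Real part = 10/(2*4) = 1.2500
Imag part = 17.3205/(2*4) = 2.1651

1.2500 ± 2.1651i


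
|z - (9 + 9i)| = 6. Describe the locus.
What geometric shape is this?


|z - z0| = r is a circle with center z0 and radius r.
Center = (9, 9), radius = 6

Circle with center (9, 9) and radius 6


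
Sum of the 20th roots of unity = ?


The sum of all 20th roots of unity is 0.
Geometric series: (1 - w^20)/(1 - w) = (1-1)/(1-w) = 0 since w^20 = 1, w ≠ 1.
Alternatively: coefficient of z^19 in z^20 - 1 is 0.

0


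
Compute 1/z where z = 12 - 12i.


|z|^2 = 144+144 = 288
1/z = (12 + 12i)/288

1/z = 0.0417 + 0.0417i


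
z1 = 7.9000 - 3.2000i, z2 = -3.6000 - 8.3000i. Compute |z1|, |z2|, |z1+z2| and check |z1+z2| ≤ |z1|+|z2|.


|z1| = sqrt(7.9^2 + (-3.2)^2) = sqrt(72.65) = 8.5235
|z2| = sqrt((-3.6)^2 + (-8.3)^2) = sqrt(81.85) = 9.0471
z1+z2 = 4.3000 - 11.5000i
|z1+z2| = sqrt(150.74) = 12.2776
|z1|+|z2| = 8.5235 + 9.0471 = 17.5706

|z1+z2| = 12.2776 ≤ |z1|+|z2| = 17.5706 (verified)


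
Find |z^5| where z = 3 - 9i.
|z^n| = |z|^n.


|z| = sqrt(9+81) = sqrt(90) = 9.4868
|z^5| = |z|^5 = (sqrt(90))^5 = 90^2 * sqrt(90) = 8100*sqrt(90)

|z^5| = 8100*sqrt(90) ≈ 76843.3471


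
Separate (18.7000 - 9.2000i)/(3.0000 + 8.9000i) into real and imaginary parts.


Multiply by conjugate: (18.7000 - 9.2000i)(3.0000 - 8.9000i) / (3^2 + 8.9^2)
Numerator real = 18.7*3 - (9.2)*8.9 = -25.78
Numerator imag = -9.2*3 - 18.7*8.9 = -194.03
Denominator = 88.21
Re(z) = -25.78/88.21 = -0.2923
Im(z) = -194.03/88.21 = -2.1996

Re(z) = -0.2923, Im(z) = -2.1996


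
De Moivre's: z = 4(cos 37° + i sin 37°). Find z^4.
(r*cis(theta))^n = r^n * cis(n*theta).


r^4 = 4^4 = 256
n*theta = 4*37° = 148° = 148° (mod 360)
a = 256*cos(148°) = -217.1003
b = 256*sin(148°) = 135.6593

256 cis(148°) = -217.1003 + 135.6593i


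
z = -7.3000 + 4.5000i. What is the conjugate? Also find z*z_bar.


z_bar = -7.3000 - 4.5000i
z*z_bar = (-7.3)^2 + 4.5^2 = 53.29 + 20.25 = 73.54

z_bar = -7.3000 - 4.5000i, z*z_bar = 73.54


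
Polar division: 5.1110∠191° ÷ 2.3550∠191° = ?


r = 5.1110 / 2.3550 = 2.1703
theta = 191° - 191° = 0° = 0° (mod 360)

2.1703 cis(0°)


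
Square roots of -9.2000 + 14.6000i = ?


|z| = sqrt(84.64+213.16) = 17.2569
sqrt((|z|+a)/2) = sqrt((17.2569+(-9.2))/2) = sqrt(4.0284) = 2.0071
sqrt((|z|-a)/2) = sqrt((17.2569-(-9.2))/2) = sqrt(13.2284) = 3.6371

±(2.0071 + 3.6371i) i.e. 2.0071 + 3.6371i and -2.0071 - 3.6371i


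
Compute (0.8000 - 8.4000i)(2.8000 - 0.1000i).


Real = 0.8*2.8 - (-8.4)*(-0.1) = 2.24 - 0.84 = 1.4
Imag = 0.8*(-0.1) + 2.8*(-8.4) = -0.08 - (23.52) = -23.6

1.4000 - 23.6000i


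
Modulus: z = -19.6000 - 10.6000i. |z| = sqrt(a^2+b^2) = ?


|z| = sqrt((-19.6)^2 + (-10.6)^2) = sqrt(384.16 + 112.36) = sqrt(496.52) = 22.2827

|z| = 22.2827


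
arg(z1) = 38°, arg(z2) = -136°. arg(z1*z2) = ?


arg(z1*z2) = 38° - 136° = -98°
Normalized to (-180°, 180°]: -98°

-98°


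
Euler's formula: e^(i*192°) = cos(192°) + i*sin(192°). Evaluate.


cos(192°) = -0.9781
sin(192°) = -0.2079

e^(i*192°) = -0.9781 - 0.2079i


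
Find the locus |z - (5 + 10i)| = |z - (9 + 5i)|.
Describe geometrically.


Equal distances means the locus is the perpendicular bisector of z1 and z2.
Midpoint = ((5+9)/2, (10+5)/2) = (7.0000, 7.5000)

Perpendicular bisector through (7.0000, 7.5000)


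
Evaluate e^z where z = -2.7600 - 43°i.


e^-2.7600 = 0.0633
cos(-43°) = 0.7314
sin(-43°) = -0.682
Real = 0.0633*0.7314 = 0.0463
Imag = 0.0633*(-0.682) = -0.0432

0.0463 - 0.0432i


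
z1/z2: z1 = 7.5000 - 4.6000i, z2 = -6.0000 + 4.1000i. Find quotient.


Conjugate of z2 = -6.0000 - 4.1000i
Numerator: (7.5000 - 4.6000i)(-6.0000 - 4.1000i) = -63.8600 - 3.1500i
Denominator: (-6)^2 + 4.1^2 = 52.81
Result = (-63.8600 - 3.1500i)/52.81

-1.2092 - 0.0596i


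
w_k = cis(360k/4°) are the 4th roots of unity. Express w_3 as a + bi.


Angle = 360*3/4 = 270°
a = cos(270°) = 0
b = sin(270°) = -1.0000

0 - 1.0000i


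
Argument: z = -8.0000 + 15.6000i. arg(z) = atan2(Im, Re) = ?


Re = -8, Im = 15.6
arg = atan2(15.6, -8) = 117.1497 degrees

arg(z) = 117.1497 degrees


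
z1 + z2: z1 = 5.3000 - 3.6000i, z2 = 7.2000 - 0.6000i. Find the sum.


Real: 5.3 + 7.2 = 12.5
Imag: -3.6 - 0.6 = -4.2

12.5000 - 4.2000i


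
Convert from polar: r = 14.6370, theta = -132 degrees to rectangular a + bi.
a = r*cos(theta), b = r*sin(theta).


a = 14.6370*cos(-132°) = 14.6370*(-0.66913) = -9.7941
b = 14.6370*sin(-132°) = 14.6370*(-0.743145) = -10.8774

-9.7941 - 10.8774i


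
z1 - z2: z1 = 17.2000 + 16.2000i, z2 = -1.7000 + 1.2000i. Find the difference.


Real: 17.2 + 1.7 = 18.9
Imag: 16.2 - 1.2 = 15

18.9000 + 15.0000i


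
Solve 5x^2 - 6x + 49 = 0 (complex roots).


disc = (-6)^2 - 4*5*49 = 36 - 980 = -944
sqrt(|disc|) = sqrt(944) = 30.7246
Real part = 6/(2*5) = 0.6000
Imag part = 30.7246/(2*5) = 3.0725

0.6000 ± 3.0725i


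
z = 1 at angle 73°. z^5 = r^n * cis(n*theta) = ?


r^5 = 1^5 = 1
n*theta = 5*73° = 365° = 5° (mod 360)
a = 1*cos(5°) = 0.9962
b = 1*sin(5°) = 0.0872

1 cis(5°) = 0.9962 + 0.0872i


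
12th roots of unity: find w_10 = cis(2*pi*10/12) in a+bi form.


Angle = 360*10/12 = 300°
a = cos(300°) = 0.5000
b = sin(300°) = -0.8660

0.5000 - 0.8660i


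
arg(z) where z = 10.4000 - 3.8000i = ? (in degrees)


Re = 10.4, Im = -3.8
arg = atan2(-3.8, 10.4) = -20.0715 degrees

arg(z) = -20.0715 degrees


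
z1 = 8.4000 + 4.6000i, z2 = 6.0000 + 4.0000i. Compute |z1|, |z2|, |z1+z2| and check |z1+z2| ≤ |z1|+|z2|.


|z1| = sqrt(8.4^2 + 4.6^2) = sqrt(91.72) = 9.5771
|z2| = sqrt(6^2 + 4^2) = sqrt(52) = 7.2111
z1+z2 = 14.4000 + 8.6000i
|z1+z2| = sqrt(281.32) = 16.7726
|z1|+|z2| = 9.5771 + 7.2111 = 16.7882

|z1+z2| = 16.7726 ≤ |z1|+|z2| = 16.7882 (verified)


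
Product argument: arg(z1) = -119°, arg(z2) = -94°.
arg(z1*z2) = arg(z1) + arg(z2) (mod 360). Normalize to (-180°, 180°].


arg(z1*z2) = -119° - 94° = -213°
Normalized to (-180°, 180°]: 147°

147°


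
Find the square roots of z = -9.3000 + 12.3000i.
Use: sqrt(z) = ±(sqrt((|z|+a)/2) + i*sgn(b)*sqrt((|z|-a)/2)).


|z| = sqrt(86.49+151.29) = 15.4201
sqrt((|z|+a)/2) = sqrt((15.4201+(-9.3))/2) = sqrt(3.0601) = 1.7493
sqrt((|z|-a)/2) = sqrt((15.4201-(-9.3))/2) = sqrt(12.3601) = 3.5157

±(1.7493 + 3.5157i) i.e. 1.7493 + 3.5157i and -1.7493 - 3.5157i


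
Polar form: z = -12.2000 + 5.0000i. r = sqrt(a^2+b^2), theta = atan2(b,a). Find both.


r = sqrt(148.84+25) = sqrt(173.84) = 13.1848
theta = atan2(5, -12.2) = 157.7144 degrees

r = 13.1848, theta = 157.7144 degrees


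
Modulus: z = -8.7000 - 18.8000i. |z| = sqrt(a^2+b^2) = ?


|z| = sqrt((-8.7)^2 + (-18.8)^2) = sqrt(75.69 + 353.44) = sqrt(429.13) = 20.7155

|z| = 20.7155


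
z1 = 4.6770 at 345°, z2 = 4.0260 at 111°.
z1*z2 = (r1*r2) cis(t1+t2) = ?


r = 4.6770 * 4.0260 = 18.8296
theta = 345° + 111° = 456° = 96° (mod 360)

18.8296 cis(96°)


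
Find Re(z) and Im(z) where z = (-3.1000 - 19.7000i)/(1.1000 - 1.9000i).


Multiply by conjugate: (-3.1000 - 19.7000i)(1.1000 + 1.9000i) / (1.1^2 + (-1.9)^2)
Numerator real = -3.1*1.1 - (19.7)*(-1.9) = 34.02
Numerator imag = -19.7*1.1 - (-3.1)*(-1.9) = -27.56
Denominator = 4.82
Re(z) = 34.02/4.82 = 7.0581
Im(z) = -27.56/4.82 = -5.7178

Re(z) = 7.0581, Im(z) = -5.7178


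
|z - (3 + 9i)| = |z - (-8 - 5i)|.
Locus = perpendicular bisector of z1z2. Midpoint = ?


Equal distances means the locus is the perpendicular bisector of z1 and z2.
Midpoint = ((3+(-8))/2, (9+(-5))/2) = (-2.5000, 2.0000)

Perpendicular bisector through (-2.5000, 2.0000)


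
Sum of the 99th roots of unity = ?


The sum of all 99th roots of unity is 0.
Geometric series: (1 - w^99)/(1 - w) = (1-1)/(1-w) = 0 since w^99 = 1, w ≠ 1.
Alternatively: coefficient of z^98 in z^99 - 1 is 0.

0


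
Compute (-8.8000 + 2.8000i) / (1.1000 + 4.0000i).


Conjugate of z2 = 1.1000 - 4.0000i
Numerator: (-8.8000 + 2.8000i)(1.1000 - 4.0000i) = 1.5200 + 38.2800i
Denominator: 1.1^2 + 4^2 = 17.21
Result = (1.5200 + 38.2800i)/17.21

0.0883 + 2.2243i


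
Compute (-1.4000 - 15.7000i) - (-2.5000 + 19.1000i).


Real: -1.4 + 2.5 = 1.1
Imag: -15.7 - 19.1 = -34.8

1.1000 - 34.8000i


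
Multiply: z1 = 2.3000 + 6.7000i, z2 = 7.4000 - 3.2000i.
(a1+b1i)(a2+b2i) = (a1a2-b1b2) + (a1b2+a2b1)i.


Real = 2.3*7.4 - 6.7*(-3.2) = 17.02 - (-21.44) = 38.46
Imag = 2.3*(-3.2) + 7.4*6.7 = -7.36 + 49.58 = 42.22

38.4600 + 42.2200i


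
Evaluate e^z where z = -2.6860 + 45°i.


e^-2.6860 = 0.0682
cos(45°) = 0.7071
sin(45°) = 0.7071
Real = 0.0682*0.7071 = 0.0482
Imag = 0.0682*0.7071 = 0.0482

0.0482 + 0.0482i


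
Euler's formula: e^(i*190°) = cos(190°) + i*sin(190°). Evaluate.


cos(190°) = -0.9848
sin(190°) = -0.1736

e^(i*190°) = -0.9848 - 0.1736i


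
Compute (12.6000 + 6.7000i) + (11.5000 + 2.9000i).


Real: 12.6 + 11.5 = 24.1
Imag: 6.7 + 2.9 = 9.6

24.1000 + 9.6000i


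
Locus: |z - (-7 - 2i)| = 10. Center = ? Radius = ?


|z - z0| = r is a circle with center z0 and radius r.
Center = (-7, -2), radius = 10

Circle with center (-7, -2) and radius 10


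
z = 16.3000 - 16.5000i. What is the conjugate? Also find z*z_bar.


z_bar = 16.3000 + 16.5000i
z*z_bar = 16.3^2 + (-16.5)^2 = 265.69 + 272.25 = 537.94

z_bar = 16.3000 + 16.5000i, z*z_bar = 537.94


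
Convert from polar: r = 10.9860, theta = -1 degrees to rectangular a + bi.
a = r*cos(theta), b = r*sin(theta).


a = 10.9860*cos(-1°) = 10.9860*0.999848 = 10.9843
b = 10.9860*sin(-1°) = 10.9860*(-0.01745) = -0.1917

10.9843 - 0.1917i


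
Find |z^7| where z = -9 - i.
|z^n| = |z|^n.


|z| = sqrt(81+1) = sqrt(82) = 9.0554
|z^7| = |z|^7 = (sqrt(82))^7 = 82^3 * sqrt(82) = 551368*sqrt(82)

|z^7| = 551368*sqrt(82) ≈ 4992849.5928


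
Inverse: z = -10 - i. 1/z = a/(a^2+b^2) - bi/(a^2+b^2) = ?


|z|^2 = 100+1 = 101
1/z = (-10 + 1i)/101

1/z = -0.0990 + 0.0099i


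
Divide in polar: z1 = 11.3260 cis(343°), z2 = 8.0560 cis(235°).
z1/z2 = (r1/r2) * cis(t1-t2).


r = 11.3260 / 8.0560 = 1.4059
theta = 343° - 235° = 108° = 108° (mod 360)

1.4059 cis(108°)


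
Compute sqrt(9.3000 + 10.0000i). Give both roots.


|z| = sqrt(86.49+100) = 13.6561
sqrt((|z|+a)/2) = sqrt((13.6561+9.3)/2) = sqrt(11.4781) = 3.3879
sqrt((|z|-a)/2) = sqrt((13.6561-9.3)/2) = sqrt(2.1781) = 1.4758

±(3.3879 + 1.4758i) i.e. 3.3879 + 1.4758i and -3.3879 - 1.4758i


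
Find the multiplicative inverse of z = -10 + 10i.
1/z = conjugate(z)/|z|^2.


|z|^2 = 100+100 = 200
1/z = (-10 - 10i)/200

1/z = -0.0500 - 0.0500i


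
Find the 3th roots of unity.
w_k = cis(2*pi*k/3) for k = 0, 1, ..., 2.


The 3th roots of unity are cis(360k/3°) for k=0..2
Angle step = 360/3 = 120°
Primitive root: cis(120°)
Primitive root = -0.5000 + 0.8660i

3 roots at angles: 0°, 120°, 240°


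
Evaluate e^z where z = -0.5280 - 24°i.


e^-0.5280 = 0.5898
cos(-24°) = 0.9135
sin(-24°) = -0.4067
Real = 0.5898*0.9135 = 0.5388
Imag = 0.5898*(-0.4067) = -0.2399

0.5388 - 0.2399i


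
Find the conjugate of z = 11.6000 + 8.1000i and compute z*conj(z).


z_bar = 11.6000 - 8.1000i
z*z_bar = 11.6^2 + 8.1^2 = 134.56 + 65.61 = 200.17

z_bar = 11.6000 - 8.1000i, z*z_bar = 200.17


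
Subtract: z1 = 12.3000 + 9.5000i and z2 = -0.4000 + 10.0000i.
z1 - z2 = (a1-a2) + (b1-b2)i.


Real: 12.3 + 0.4 = 12.7
Imag: 9.5 - 10 = -0.5

12.7000 - 0.5000i


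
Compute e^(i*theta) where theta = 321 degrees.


cos(321°) = 0.7771
sin(321°) = -0.6293

e^(i*321°) = 0.7771 - 0.6293i


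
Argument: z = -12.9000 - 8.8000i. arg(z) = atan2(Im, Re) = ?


Re = -12.9, Im = -8.8
arg = atan2(-8.8, -12.9) = -145.6993 degrees

arg(z) = -145.6993 degrees


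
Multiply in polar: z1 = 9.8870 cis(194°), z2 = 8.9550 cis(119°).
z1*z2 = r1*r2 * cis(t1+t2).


r = 9.8870 * 8.9550 = 88.5381
theta = 194° + 119° = 313° = 313° (mod 360)

88.5381 cis(313°)


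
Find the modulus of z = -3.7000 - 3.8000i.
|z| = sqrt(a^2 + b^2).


|z| = sqrt((-3.7)^2 + (-3.8)^2) = sqrt(13.69 + 14.44) = sqrt(28.13) = 5.3038

|z| = 5.3038


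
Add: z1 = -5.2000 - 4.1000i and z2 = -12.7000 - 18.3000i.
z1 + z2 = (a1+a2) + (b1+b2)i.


Real: -5.2 - 12.7 = -17.9
Imag: -4.1 - 18.3 = -22.4

-17.9000 - 22.4000i


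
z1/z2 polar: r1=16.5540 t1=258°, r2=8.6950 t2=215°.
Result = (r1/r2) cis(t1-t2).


r = 16.5540 / 8.6950 = 1.9039
theta = 258° - 215° = 43° = 43° (mod 360)

1.9039 cis(43°)


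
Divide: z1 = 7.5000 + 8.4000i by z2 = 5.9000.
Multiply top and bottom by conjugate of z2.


Conjugate of z2 = 5.9000
Numerator: (7.5000 + 8.4000i)(5.9000) = 44.2500 + 49.5600i
Denominator: 5.9^2 + 0^2 = 34.81
Result = (44.2500 + 49.5600i)/34.81

1.2712 + 1.4237i


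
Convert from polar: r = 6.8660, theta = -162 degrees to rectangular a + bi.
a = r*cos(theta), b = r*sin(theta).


a = 6.8660*cos(-162°) = 6.8660*(-0.95106) = -6.5300
b = 6.8660*sin(-162°) = 6.8660*(-0.30902) = -2.1217

-6.5300 - 2.1217i


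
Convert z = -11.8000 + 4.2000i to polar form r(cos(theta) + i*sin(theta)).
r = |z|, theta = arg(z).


r = sqrt(139.24+17.64) = sqrt(156.88) = 12.5252
theta = atan2(4.2, -11.8) = 160.4077 degrees

r = 12.5252, theta = 160.4077 degrees


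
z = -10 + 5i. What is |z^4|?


|z| = sqrt(100+25) = sqrt(125) = 11.1803
|z^4| = |z|^4 = (sqrt(125))^4 = 125^2 = 15625

|z^4| = 15625


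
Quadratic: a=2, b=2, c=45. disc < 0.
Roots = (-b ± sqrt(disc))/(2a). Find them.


disc = 2^2 - 4*2*45 = 4 - 360 = -356
sqrt(|disc|) = sqrt(356) = 18.8680
Real part = -2/(2*2) = -0.5000
Imag part = 18.8680/(2*2) = 4.7170

-0.5000 ± 4.7170i


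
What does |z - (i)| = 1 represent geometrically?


|z - z0| = r is a circle with center z0 and radius r.
Center = (0, 1), radius = 1

Circle with center (0, 1) and radius 1


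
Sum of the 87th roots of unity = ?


The sum of all 87th roots of unity is 0.
Geometric series: (1 - w^87)/(1 - w) = (1-1)/(1-w) = 0 since w^87 = 1, w ≠ 1.
Alternatively: coefficient of z^86 in z^87 - 1 is 0.

0


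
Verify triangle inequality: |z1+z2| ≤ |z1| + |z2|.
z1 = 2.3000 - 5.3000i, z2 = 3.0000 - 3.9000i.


|z1| = sqrt(2.3^2 + (-5.3)^2) = sqrt(33.38) = 5.7775
|z2| = sqrt(3^2 + (-3.9)^2) = sqrt(24.21) = 4.9204
z1+z2 = 5.3000 - 9.2000i
|z1+z2| = sqrt(112.73) = 10.6174
|z1|+|z2| = 5.7775 + 4.9204 = 10.6979

|z1+z2| = 10.6174 ≤ |z1|+|z2| = 10.6979 (verified)


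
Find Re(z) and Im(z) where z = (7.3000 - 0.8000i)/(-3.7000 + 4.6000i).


Multiply by conjugate: (7.3000 - 0.8000i)(-3.7000 - 4.6000i) / ((-3.7)^2 + 4.6^2)
Numerator real = 7.3*(-3.7) - (0.8)*4.6 = -30.69
Numerator imag = -0.8*(-3.7) - 7.3*4.6 = -30.62
Denominator = 34.85
Re(z) = -30.69/34.85 = -0.8806
Im(z) = -30.62/34.85 = -0.8786

Re(z) = -0.8806, Im(z) = -0.8786


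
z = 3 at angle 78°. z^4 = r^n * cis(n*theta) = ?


r^4 = 3^4 = 81
n*theta = 4*78° = 312° = 312° (mod 360)
a = 81*cos(312°) = 54.1996
b = 81*sin(312°) = -60.1947

81 cis(312°) = 54.1996 - 60.1947i


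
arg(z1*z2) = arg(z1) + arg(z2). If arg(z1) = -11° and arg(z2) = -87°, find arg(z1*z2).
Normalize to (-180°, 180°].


arg(z1*z2) = -11° - 87° = -98°
Normalized to (-180°, 180°]: -98°

-98°


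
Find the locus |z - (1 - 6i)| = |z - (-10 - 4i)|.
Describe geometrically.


Equal distances means the locus is the perpendicular bisector of z1 and z2.
Midpoint = ((1+(-10))/2, (-6+(-4))/2) = (-4.5000, -5.0000)

Perpendicular bisector through (-4.5000, -5.0000)


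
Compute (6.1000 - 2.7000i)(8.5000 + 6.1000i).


Real = 6.1*8.5 - (-2.7)*6.1 = 51.85 - (-16.47) = 68.32
Imag = 6.1*6.1 + 8.5*(-2.7) = 37.21 - (22.95) = 14.26

68.3200 + 14.2600i


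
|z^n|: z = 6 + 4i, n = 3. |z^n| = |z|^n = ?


|z| = sqrt(36+16) = sqrt(52) = 7.2111
|z^3| = |z|^3 = (sqrt(52))^3 = 52*sqrt(52)

|z^3| = 52*sqrt(52) ≈ 374.9773


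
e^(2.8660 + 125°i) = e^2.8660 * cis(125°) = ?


e^2.8660 = 17.5666
cos(125°) = -0.573576
sin(125°) = 0.81915
Real = 17.5666*(-0.573576) = -10.0758
Imag = 17.5666*0.81915 = 14.3897

-10.0758 + 14.3897i


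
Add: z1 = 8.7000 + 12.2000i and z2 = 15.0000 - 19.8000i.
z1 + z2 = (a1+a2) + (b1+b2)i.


Real: 8.7 + 15 = 23.7
Imag: 12.2 - 19.8 = -7.6

23.7000 - 7.6000i


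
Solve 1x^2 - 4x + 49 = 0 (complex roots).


disc = (-4)^2 - 4*1*49 = 16 - 196 = -180
sqrt(|disc|) = sqrt(180) = 13.4164
Real part = 4/(2*1) = 2.0000
Imag part = 13.4164/(2*1) = 6.7082

2.0000 ± 6.7082i


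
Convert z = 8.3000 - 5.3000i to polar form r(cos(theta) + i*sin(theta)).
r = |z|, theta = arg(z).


r = sqrt(68.89+28.09) = sqrt(96.98) = 9.8478
theta = atan2(-5.3, 8.3) = -32.5604 degrees

r = 9.8478, theta = -32.5604 degrees


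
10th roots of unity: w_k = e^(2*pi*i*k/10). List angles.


The 10th roots of unity are cis(360k/10°) for k=0..9
Angle step = 360/10 = 36°
Primitive root: cis(36°)
Primitive root = 0.8090 + 0.5878i

10 roots at angles: 0°, 36°, 72°, 108°, 144°, 180°, 216°, 252°, 288°, 324°


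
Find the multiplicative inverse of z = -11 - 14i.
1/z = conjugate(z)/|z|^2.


|z|^2 = 121+196 = 317
1/z = (-11 + 14i)/317

1/z = -0.0347 + 0.0442i


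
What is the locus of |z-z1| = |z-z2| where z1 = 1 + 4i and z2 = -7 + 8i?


Equal distances means the locus is the perpendicular bisector of z1 and z2.
Midpoint = ((1+(-7))/2, (4+8)/2) = (-3.0000, 6.0000)

Perpendicular bisector through (-3.0000, 6.0000)


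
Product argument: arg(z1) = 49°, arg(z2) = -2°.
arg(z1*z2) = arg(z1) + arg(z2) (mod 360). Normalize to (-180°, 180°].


arg(z1*z2) = 49° - 2° = 47°
Normalized to (-180°, 180°]: 47°

47°


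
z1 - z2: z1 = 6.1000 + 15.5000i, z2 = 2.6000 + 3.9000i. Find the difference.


Real: 6.1 - 2.6 = 3.5
Imag: 15.5 - 3.9 = 11.6

3.5000 + 11.6000i


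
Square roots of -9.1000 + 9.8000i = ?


|z| = sqrt(82.81+96.04) = 13.3735
sqrt((|z|+a)/2) = sqrt((13.3735+(-9.1))/2) = sqrt(2.1367) = 1.4618
sqrt((|z|-a)/2) = sqrt((13.3735-(-9.1))/2) = sqrt(11.2367) = 3.3521

±(1.4618 + 3.3521i) i.e. 1.4618 + 3.3521i and -1.4618 - 3.3521i


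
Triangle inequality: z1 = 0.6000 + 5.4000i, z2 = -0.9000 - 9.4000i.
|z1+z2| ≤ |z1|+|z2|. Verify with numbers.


|z1| = sqrt(0.6^2 + 5.4^2) = sqrt(29.52) = 5.4332
|z2| = sqrt((-0.9)^2 + (-9.4)^2) = sqrt(89.17) = 9.4430
z1+z2 = -0.3000 - 4.0000i
|z1+z2| = sqrt(16.09) = 4.0112
|z1|+|z2| = 5.4332 + 9.4430 = 14.8762

|z1+z2| = 4.0112 ≤ |z1|+|z2| = 14.8762 (verified)


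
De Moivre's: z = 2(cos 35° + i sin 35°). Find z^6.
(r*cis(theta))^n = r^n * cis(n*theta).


r^6 = 2^6 = 64
n*theta = 6*35° = 210° = 210° (mod 360)
a = 64*cos(210°) = -55.4256
b = 64*sin(210°) = -32.0000

64 cis(210°) = -55.4256 - 32.0000i


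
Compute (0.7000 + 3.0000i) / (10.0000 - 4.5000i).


Conjugate of z2 = 10.0000 + 4.5000i
Numerator: (0.7000 + 3.0000i)(10.0000 + 4.5000i) = -6.5000 + 33.1500i
Denominator: 10^2 + (-4.5)^2 = 120.25
Result = (-6.5000 + 33.1500i)/120.25

-0.0541 + 0.2757i


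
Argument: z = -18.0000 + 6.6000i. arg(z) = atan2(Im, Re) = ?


Re = -18, Im = 6.6
arg = atan2(6.6, -18) = 159.8637 degrees

arg(z) = 159.8637 degrees


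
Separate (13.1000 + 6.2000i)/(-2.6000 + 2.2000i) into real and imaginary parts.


Multiply by conjugate: (13.1000 + 6.2000i)(-2.6000 - 2.2000i) / ((-2.6)^2 + 2.2^2)
Numerator real = 13.1*(-2.6) + 6.2*2.2 = -20.42
Numerator imag = 6.2*(-2.6) - 13.1*2.2 = -44.94
Denominator = 11.6
Re(z) = -20.42/11.6 = -1.7603
Im(z) = -44.94/11.6 = -3.8741

Re(z) = -1.7603, Im(z) = -3.8741


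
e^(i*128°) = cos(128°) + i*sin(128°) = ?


cos(128°) = -0.6157
sin(128°) = 0.7880

e^(i*128°) = -0.6157 + 0.7880i


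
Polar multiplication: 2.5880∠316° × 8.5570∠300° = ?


r = 2.5880 * 8.5570 = 22.1455
theta = 316° + 300° = 616° = 256° (mod 360)

22.1455 cis(256°)


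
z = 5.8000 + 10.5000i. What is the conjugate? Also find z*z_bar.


z_bar = 5.8000 - 10.5000i
z*z_bar = 5.8^2 + 10.5^2 = 33.64 + 110.25 = 143.89

z_bar = 5.8000 - 10.5000i, z*z_bar = 143.89


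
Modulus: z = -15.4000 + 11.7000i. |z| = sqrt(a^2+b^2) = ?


|z| = sqrt((-15.4)^2 + 11.7^2) = sqrt(237.16 + 136.89) = sqrt(374.05) = 19.3404

|z| = 19.3404


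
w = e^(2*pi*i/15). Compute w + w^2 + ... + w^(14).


With w = e^(2*pi*i/15), all 15 of the 15th roots of unity w^0 = 1, w, ..., w^(14) sum to 0: 1 + w + ... + w^(14) = (1 - w^15)/(1 - w) = 0 since w^15 = 1, w ≠ 1.
Removing the root 1: w + w^2 + ... + w^(14) = 0 - 1 = -1

Sum = -1


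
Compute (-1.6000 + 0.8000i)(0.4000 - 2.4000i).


Real = -1.6*0.4 - 0.8*(-2.4) = -0.64 - (-1.92) = 1.28
Imag = -1.6*(-2.4) + 0.4*0.8 = 3.84 + 0.32 = 4.16

1.2800 + 4.1600i


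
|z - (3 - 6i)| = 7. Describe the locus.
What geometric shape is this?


|z - z0| = r is a circle with center z0 and radius r.
Center = (3, -6), radius = 7

Circle with center (3, -6) and radius 7


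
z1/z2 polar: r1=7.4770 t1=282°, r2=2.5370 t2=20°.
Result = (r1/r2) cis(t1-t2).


r = 7.4770 / 2.5370 = 2.9472
theta = 282° - 20° = 262° = 262° (mod 360)

2.9472 cis(262°)


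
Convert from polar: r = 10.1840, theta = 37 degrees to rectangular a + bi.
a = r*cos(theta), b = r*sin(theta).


a = 10.1840*cos(37°) = 10.1840*0.79864 = 8.1333
b = 10.1840*sin(37°) = 10.1840*0.60182 = 6.1289

8.1333 + 6.1289i


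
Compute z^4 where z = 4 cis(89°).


r^4 = 4^4 = 256
n*theta = 4*89° = 356° = 356° (mod 360)
a = 256*cos(356°) = 255.3764
b = 256*sin(356°) = -17.8577

256 cis(356°) = 255.3764 - 17.8577i


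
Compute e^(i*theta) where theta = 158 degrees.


cos(158°) = -0.9272
sin(158°) = 0.3746

e^(i*158°) = -0.9272 + 0.3746i


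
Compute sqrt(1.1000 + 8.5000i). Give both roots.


|z| = sqrt(1.21+72.25) = 8.5709
sqrt((|z|+a)/2) = sqrt((8.5709+1.1)/2) = sqrt(4.8354) = 2.1990
sqrt((|z|-a)/2) = sqrt((8.5709-1.1)/2) = sqrt(3.7354) = 1.9327

±(2.1990 + 1.9327i) i.e. 2.1990 + 1.9327i and -2.1990 - 1.9327i


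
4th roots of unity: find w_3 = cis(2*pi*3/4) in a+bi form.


Angle = 360*3/4 = 270°
a = cos(270°) = 0
b = sin(270°) = -1.0000

0 - 1.0000i


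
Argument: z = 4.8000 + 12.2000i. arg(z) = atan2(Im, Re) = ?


Re = 4.8, Im = 12.2
arg = atan2(12.2, 4.8) = 68.5232 degrees

arg(z) = 68.5232 degrees


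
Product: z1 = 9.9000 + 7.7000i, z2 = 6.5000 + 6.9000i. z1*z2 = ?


Real = 9.9*6.5 - 7.7*6.9 = 64.35 - 53.13 = 11.22
Imag = 9.9*6.9 + 6.5*7.7 = 68.31 + 50.05 = 118.36

11.2200 + 118.3600i


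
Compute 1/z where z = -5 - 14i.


|z|^2 = 25+196 = 221
1/z = (-5 + 14i)/221

1/z = -0.0226 + 0.0633i


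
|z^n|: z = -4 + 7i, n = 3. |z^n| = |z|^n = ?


|z| = sqrt(16+49) = sqrt(65) = 8.0623
|z^3| = |z|^3 = (sqrt(65))^3 = 65*sqrt(65)

|z^3| = 65*sqrt(65) ≈ 524.0468


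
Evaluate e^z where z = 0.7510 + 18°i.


e^0.7510 = 2.1191
cos(18°) = 0.95106
sin(18°) = 0.309
Real = 2.1191*0.95106 = 2.0154
Imag = 2.1191*0.309 = 0.6548

2.0154 + 0.6548i


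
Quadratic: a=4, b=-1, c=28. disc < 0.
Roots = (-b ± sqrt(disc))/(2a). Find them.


disc = (-1)^2 - 4*4*28 = 1 - 448 = -447
sqrt(|disc|) = sqrt(447) = 21.1424
Real part = 1/(2*4) = 0.1250
Imag part = 21.1424/(2*4) = 2.6428

0.1250 ± 2.6428i


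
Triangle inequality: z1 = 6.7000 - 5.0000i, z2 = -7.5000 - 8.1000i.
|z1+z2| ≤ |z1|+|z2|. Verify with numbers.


|z1| = sqrt(6.7^2 + (-5)^2) = sqrt(69.89) = 8.3600
|z2| = sqrt((-7.5)^2 + (-8.1)^2) = sqrt(121.86) = 11.0390
z1+z2 = -0.8000 - 13.1000i
|z1+z2| = sqrt(172.25) = 13.1244
|z1|+|z2| = 8.3600 + 11.0390 = 19.3990

|z1+z2| = 13.1244 ≤ |z1|+|z2| = 19.3990 (verified)


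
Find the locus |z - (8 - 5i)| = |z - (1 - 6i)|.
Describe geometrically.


Equal distances means the locus is the perpendicular bisector of z1 and z2.
Midpoint = ((8+1)/2, (-5+(-6))/2) = (4.5000, -5.5000)

Perpendicular bisector through (4.5000, -5.5000)


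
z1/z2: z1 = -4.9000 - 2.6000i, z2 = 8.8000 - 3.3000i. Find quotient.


Conjugate of z2 = 8.8000 + 3.3000i
Numerator: (-4.9000 - 2.6000i)(8.8000 + 3.3000i) = -34.5400 - 39.0500i
Denominator: 8.8^2 + (-3.3)^2 = 88.33
Result = (-34.5400 - 39.0500i)/88.33

-0.3910 - 0.4421i


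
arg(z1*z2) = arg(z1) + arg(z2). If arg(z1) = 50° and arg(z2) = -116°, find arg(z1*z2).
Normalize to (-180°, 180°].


arg(z1*z2) = 50° - 116° = -66°
Normalized to (-180°, 180°]: -66°

-66°


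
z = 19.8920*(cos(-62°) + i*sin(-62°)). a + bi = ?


a = 19.8920*cos(-62°) = 19.8920*0.46947 = 9.3387
b = 19.8920*sin(-62°) = 19.8920*(-0.88295) = -17.5636

9.3387 - 17.5636i


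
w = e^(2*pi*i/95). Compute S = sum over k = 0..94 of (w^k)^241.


The roots are w_k = w^k with w = e^(2*pi*i/95), and (w^k)^241 = (w^241)^k.
So S = 1 + u + u^2 + ... + u^(94) with u = w^241.
241 = 2*95 + 51, so 241 is not a multiple of 95: u = (w^95)^2 * w^51 = w^51 ≠ 1 (w is a primitive 95th root), while u^95 = (w^95)^241 = 1.
Geometric series: S = (1 - u^95)/(1 - u) = (1 - 1)/(1 - u) = 0

S = 0


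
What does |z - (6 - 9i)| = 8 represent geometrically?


|z - z0| = r is a circle with center z0 and radius r.
Center = (6, -9), radius = 8

Circle with center (6, -9) and radius 8


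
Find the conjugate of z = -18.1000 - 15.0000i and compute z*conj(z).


z_bar = -18.1000 + 15.0000i
z*z_bar = (-18.1)^2 + (-15)^2 = 327.61 + 225 = 552.61

z_bar = -18.1000 + 15.0000i, z*z_bar = 552.61


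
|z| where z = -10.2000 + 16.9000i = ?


|z| = sqrt((-10.2)^2 + 16.9^2) = sqrt(104.04 + 285.61) = sqrt(389.65) = 19.7396

|z| = 19.7396


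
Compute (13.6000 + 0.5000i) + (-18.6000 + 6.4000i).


Real: 13.6 - 18.6 = -5
Imag: 0.5 + 6.4 = 6.9

-5.0000 + 6.9000i


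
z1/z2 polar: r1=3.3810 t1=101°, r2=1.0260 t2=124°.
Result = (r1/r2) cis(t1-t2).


r = 3.3810 / 1.0260 = 3.2953
theta = 101° - 124° = -23° = 337° (mod 360)

3.2953 cis(337°)


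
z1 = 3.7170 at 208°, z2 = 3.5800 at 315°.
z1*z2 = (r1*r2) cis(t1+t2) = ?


r = 3.7170 * 3.5800 = 13.3069
theta = 208° + 315° = 523° = 163° (mod 360)

13.3069 cis(163°)


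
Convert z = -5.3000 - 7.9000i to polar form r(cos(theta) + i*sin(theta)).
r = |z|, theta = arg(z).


r = sqrt(28.09+62.41) = sqrt(90.5) = 9.5131
theta = atan2(-7.9, -5.3) = -123.8571 degrees

r = 9.5131, theta = -123.8571 degrees


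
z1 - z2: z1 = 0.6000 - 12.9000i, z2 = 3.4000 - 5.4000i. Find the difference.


Real: 0.6 - 3.4 = -2.8
Imag: -12.9 + 5.4 = -7.5

-2.8000 - 7.5000i


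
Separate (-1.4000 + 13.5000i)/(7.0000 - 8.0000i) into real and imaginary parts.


Multiply by conjugate: (-1.4000 + 13.5000i)(7.0000 + 8.0000i) / (7^2 + (-8)^2)
Numerator real = -1.4*7 + 13.5*(-8) = -117.8
Numerator imag = 13.5*7 - (-1.4)*(-8) = 83.3
Denominator = 113
Re(z) = -117.8/113 = -1.0425
Im(z) = 83.3/113 = 0.7372

Re(z) = -1.0425, Im(z) = 0.7372
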